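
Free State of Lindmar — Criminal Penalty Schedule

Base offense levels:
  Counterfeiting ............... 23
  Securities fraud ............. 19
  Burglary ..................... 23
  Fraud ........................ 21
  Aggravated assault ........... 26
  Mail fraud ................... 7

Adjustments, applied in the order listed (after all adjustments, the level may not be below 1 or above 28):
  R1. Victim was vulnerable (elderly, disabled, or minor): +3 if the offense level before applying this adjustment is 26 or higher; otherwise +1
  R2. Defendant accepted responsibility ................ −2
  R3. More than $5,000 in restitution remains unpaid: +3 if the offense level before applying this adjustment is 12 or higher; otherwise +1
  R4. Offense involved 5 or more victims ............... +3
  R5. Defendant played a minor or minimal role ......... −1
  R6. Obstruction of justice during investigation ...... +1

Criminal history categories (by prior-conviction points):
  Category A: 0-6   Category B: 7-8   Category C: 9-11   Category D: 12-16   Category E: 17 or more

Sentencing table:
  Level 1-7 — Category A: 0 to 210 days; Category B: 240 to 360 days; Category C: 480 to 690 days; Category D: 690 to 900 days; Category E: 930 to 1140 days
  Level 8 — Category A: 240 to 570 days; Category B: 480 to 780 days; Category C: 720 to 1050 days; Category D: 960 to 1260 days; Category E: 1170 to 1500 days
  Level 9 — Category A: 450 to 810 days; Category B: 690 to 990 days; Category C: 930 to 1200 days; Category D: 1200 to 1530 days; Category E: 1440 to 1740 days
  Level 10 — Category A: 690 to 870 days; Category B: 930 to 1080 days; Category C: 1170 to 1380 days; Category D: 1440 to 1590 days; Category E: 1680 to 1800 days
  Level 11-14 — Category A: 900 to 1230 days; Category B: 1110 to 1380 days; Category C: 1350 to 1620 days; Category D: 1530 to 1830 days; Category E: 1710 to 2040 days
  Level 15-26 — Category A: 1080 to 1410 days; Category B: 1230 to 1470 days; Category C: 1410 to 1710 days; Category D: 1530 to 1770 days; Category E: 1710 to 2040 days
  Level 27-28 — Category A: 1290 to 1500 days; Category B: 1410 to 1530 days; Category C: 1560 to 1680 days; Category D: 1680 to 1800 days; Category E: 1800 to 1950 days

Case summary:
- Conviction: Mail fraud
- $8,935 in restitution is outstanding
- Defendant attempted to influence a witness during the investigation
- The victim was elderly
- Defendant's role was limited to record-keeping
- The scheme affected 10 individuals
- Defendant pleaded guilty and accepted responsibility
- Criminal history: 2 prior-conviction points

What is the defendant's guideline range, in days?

Base offense level for mail fraud: 7.
R1 applies (level before this adjustment is 7 < 26, so +1): 7 + 1 = 8.
R2 applies: 8 − 2 = 6.
R3 applies (level before this adjustment is 6 < 12, so +1): 6 + 1 = 7.
R4 applies: 7 + 3 = 10.
R5 applies: 10 − 1 = 9.
R6 applies: 9 + 1 = 10.
Final offense level: 10.
Criminal history: 2 prior points → Category A (0-6).
Level 10 falls in the 10 band.
Grid: Level 10 × Category A = 690-870 days.

690-870 days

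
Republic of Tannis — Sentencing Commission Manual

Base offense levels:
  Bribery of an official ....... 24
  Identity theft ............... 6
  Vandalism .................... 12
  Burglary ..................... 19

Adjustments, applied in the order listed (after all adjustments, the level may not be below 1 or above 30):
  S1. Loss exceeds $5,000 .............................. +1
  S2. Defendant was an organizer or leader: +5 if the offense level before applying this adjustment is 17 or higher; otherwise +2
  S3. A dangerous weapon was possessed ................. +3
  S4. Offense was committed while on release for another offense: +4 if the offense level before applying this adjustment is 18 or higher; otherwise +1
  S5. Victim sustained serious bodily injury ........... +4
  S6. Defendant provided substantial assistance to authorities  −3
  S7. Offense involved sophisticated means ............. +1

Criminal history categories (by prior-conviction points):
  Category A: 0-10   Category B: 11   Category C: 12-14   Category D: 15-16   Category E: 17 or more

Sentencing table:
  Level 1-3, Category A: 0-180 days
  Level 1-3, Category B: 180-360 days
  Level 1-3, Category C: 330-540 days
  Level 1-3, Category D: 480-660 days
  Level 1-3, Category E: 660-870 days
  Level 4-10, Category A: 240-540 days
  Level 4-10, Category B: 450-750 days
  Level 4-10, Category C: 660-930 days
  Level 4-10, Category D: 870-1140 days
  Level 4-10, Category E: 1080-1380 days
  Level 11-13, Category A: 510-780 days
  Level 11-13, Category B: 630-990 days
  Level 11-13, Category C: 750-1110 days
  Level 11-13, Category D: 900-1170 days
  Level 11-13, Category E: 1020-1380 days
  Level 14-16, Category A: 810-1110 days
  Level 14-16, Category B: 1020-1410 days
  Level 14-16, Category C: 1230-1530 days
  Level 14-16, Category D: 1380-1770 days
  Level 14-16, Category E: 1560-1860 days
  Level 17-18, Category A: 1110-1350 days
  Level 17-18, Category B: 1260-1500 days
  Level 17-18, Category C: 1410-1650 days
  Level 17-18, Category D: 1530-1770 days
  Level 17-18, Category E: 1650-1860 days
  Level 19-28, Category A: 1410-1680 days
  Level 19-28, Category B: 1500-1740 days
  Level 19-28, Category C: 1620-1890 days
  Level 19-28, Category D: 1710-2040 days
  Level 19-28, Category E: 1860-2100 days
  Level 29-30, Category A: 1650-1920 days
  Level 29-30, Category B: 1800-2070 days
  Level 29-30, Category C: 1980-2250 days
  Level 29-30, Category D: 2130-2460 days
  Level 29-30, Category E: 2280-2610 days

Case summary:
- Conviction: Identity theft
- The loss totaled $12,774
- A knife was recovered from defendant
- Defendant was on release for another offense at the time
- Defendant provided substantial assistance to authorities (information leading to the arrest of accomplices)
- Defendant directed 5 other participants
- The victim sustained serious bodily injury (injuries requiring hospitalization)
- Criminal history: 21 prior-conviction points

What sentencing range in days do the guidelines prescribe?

Base offense level for identity theft: 6.
S1 applies: 6 + 1 = 7.
S2 applies (level before this adjustment is 7 < 17, so +2): 7 + 2 = 9.
S3 applies: 9 + 3 = 12.
S4 applies (level before this adjustment is 12 < 18, so +1): 12 + 1 = 13.
S5 applies: 13 + 4 = 17.
S6 applies: 17 − 3 = 14.
S7 does not apply.
Final offense level: 14.
Criminal history: 21 prior points → Category E (17+).
Level 14 falls in the 14-16 band.
Grid: Level 14-16 × Category E = 1560-1860 days.

1560-1860 days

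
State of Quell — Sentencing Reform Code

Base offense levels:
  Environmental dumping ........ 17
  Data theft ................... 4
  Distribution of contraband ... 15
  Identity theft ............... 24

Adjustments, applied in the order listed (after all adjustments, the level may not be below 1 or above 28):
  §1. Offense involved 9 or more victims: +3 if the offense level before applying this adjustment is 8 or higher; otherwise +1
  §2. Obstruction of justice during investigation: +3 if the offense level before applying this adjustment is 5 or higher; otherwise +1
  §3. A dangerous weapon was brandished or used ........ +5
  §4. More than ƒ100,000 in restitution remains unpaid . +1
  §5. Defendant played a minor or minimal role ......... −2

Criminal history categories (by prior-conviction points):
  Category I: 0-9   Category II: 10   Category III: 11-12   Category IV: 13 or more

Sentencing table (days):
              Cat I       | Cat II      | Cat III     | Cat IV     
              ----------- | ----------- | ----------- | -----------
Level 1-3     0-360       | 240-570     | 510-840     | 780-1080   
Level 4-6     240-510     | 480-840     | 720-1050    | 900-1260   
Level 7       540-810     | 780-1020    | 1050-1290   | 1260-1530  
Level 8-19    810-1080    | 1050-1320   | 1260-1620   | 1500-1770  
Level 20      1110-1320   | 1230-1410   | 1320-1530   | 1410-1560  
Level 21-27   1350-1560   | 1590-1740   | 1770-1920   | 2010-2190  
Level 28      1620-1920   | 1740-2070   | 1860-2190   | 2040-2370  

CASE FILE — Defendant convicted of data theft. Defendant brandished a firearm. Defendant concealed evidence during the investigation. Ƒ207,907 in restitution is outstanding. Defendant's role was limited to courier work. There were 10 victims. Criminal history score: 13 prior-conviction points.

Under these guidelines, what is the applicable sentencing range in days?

1500-1770 days

Base offense level for data theft: 4.
§1 applies (level before this adjustment is 4 < 8, so +1): 4 + 1 = 5.
§2 applies (level before this adjustment is 5 ≥ 5, so +3): 5 + 3 = 8.
§3 applies: 8 + 5 = 13.
§4 applies: 13 + 1 = 14.
§5 applies: 14 − 2 = 12.
Final offense level: 12.
Criminal history: 13 prior points → Category IV (13+).
Level 12 falls in the 8-19 band.
Grid: Level 8-19 × Category IV = 1500-1770 days.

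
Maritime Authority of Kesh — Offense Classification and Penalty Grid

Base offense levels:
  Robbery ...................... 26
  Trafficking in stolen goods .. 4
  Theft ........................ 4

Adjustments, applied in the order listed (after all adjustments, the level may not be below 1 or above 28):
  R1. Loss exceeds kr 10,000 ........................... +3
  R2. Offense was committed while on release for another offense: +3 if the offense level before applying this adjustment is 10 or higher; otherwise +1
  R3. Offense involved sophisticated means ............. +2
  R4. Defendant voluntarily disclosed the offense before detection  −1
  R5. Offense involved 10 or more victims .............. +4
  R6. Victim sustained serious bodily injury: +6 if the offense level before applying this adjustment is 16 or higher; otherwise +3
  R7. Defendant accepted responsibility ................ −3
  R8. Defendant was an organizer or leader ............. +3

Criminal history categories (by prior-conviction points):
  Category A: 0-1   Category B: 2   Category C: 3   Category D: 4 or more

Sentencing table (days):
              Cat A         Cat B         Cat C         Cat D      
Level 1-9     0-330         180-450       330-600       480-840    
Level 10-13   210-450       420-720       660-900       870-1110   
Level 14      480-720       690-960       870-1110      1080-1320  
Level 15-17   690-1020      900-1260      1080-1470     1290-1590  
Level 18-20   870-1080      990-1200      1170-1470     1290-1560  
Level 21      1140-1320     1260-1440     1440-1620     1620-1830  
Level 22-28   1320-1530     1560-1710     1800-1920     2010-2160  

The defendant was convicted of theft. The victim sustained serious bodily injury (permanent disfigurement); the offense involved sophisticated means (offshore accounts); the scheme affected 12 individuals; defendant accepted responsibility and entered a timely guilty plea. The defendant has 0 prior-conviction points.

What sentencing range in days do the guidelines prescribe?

210-450 days

Base offense level for theft: 4.
R1 does not apply.
R2 does not apply.
R3 applies: 4 + 2 = 6.
R5 applies: 6 + 4 = 10.
R6 applies (level before this adjustment is 10 < 16, so +3): 10 + 3 = 13.
R7 applies: 13 − 3 = 10.
Final offense level: 10.
Criminal history: 0 prior points → Category A (0-1).
Level 10 falls in the 10-13 band.
Grid: Level 10-13 × Category A = 210-450 days.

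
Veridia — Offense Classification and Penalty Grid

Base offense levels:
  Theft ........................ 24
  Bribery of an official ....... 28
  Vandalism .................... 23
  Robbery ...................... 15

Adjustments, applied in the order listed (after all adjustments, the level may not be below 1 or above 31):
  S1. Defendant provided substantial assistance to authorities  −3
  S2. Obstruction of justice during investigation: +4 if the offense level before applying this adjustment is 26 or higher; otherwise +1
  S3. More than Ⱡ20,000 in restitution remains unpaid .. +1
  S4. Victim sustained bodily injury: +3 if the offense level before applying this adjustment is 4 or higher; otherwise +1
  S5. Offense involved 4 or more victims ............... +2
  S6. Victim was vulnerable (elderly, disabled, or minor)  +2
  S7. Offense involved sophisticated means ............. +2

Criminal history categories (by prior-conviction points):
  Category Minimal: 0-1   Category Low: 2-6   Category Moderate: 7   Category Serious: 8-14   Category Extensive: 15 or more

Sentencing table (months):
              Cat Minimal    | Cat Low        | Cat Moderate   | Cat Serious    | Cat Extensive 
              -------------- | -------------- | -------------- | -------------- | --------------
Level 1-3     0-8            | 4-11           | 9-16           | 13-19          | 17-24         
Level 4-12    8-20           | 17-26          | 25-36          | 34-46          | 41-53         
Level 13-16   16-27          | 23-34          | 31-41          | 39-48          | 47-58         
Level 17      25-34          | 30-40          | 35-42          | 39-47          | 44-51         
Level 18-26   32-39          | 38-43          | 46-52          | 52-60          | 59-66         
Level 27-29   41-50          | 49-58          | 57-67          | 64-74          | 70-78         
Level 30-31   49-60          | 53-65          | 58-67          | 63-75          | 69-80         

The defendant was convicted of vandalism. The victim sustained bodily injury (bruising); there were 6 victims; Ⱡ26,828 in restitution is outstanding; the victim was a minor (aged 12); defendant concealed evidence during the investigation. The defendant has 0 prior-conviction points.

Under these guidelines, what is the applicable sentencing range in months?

Base offense level for vandalism: 23.
S2 applies (level before this adjustment is 23 < 26, so +1): 23 + 1 = 24.
S3 applies: 24 + 1 = 25.
S4 applies (level before this adjustment is 25 ≥ 4, so +3): 25 + 3 = 28.
S5 applies: 28 + 2 = 30.
S6 applies: 30 + 2 = 32.
Level 32 exceeds the maximum of 31; capped at 31.
Final offense level: 31.
Criminal history: 0 prior points → Category Minimal (0-1).
Level 31 falls in the 30-31 band.
Grid: Level 30-31 × Category Minimal = 49-60 months.

49-60 months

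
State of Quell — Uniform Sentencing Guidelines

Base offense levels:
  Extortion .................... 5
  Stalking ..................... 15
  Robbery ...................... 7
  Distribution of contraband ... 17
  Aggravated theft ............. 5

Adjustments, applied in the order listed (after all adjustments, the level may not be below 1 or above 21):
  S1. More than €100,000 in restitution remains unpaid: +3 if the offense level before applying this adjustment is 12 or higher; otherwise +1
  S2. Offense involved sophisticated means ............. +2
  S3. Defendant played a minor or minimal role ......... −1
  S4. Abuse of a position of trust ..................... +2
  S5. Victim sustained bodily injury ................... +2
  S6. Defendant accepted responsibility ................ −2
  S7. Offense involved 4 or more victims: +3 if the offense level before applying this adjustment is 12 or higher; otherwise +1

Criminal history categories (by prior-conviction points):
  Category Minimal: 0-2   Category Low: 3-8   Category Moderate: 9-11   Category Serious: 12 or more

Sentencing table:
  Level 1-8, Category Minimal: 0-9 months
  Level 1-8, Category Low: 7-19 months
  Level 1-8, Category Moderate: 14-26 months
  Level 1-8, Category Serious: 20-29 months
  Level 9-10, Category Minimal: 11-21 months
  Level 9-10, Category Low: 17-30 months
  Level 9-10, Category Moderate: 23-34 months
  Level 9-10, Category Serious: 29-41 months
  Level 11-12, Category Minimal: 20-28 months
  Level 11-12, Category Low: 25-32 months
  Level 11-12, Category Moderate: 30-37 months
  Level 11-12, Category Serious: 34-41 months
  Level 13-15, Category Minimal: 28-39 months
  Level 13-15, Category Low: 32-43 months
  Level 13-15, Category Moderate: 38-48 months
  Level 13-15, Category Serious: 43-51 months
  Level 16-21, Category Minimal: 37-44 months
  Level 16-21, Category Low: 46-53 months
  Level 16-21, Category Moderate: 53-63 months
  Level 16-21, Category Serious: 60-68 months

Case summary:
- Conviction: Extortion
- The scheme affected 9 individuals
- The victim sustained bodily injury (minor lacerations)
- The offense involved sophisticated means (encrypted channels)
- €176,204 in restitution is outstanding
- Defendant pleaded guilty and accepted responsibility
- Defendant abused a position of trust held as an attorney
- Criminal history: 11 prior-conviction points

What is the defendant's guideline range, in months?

Base offense level for extortion: 5.
S1 applies (level before this adjustment is 5 < 12, so +1): 5 + 1 = 6.
S2 applies: 6 + 2 = 8.
S4 applies: 8 + 2 = 10.
S5 applies: 10 + 2 = 12.
S6 applies: 12 − 2 = 10.
S7 applies (level before this adjustment is 10 < 12, so +1): 10 + 1 = 11.
Final offense level: 11.
Criminal history: 11 prior points → Category Moderate (9-11).
Level 11 falls in the 11-12 band.
Grid: Level 11-12 × Category Moderate = 30-37 months.

30-37 months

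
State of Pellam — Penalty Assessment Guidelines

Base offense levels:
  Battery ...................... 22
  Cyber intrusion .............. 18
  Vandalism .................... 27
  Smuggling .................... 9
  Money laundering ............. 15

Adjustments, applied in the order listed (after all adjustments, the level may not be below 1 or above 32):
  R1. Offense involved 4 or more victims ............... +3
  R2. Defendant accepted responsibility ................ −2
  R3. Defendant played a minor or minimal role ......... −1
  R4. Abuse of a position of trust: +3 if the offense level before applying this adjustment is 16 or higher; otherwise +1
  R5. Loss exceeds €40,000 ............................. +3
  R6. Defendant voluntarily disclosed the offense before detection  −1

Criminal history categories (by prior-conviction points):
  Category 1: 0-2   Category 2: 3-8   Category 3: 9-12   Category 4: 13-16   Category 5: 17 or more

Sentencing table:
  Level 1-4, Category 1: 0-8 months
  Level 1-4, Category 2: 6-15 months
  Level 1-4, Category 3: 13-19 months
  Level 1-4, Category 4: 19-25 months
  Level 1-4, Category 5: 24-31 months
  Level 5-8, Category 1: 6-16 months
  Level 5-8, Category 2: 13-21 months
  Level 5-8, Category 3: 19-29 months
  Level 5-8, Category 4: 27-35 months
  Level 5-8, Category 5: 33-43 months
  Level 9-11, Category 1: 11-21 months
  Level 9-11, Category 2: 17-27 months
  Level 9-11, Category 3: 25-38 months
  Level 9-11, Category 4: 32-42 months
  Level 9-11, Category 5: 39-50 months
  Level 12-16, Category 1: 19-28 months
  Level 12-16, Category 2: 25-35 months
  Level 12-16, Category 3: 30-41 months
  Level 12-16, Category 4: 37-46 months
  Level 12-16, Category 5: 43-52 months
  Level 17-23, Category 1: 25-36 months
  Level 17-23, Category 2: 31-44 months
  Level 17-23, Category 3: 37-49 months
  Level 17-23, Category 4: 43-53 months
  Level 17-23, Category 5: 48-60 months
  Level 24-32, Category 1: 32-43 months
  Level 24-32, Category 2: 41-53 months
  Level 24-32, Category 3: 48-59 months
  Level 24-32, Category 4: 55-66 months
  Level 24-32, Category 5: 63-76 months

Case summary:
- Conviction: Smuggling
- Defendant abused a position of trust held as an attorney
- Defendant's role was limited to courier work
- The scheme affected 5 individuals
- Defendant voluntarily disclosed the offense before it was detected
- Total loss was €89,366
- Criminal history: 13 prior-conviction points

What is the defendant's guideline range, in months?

Base offense level for smuggling: 9.
R1 applies: 9 + 3 = 12.
R3 applies: 12 − 1 = 11.
R4 applies (level before this adjustment is 11 < 16, so +1): 11 + 1 = 12.
R5 applies: 12 + 3 = 15.
R6 applies: 15 − 1 = 14.
Final offense level: 14.
Criminal history: 13 prior points → Category 4 (13-16).
Level 14 falls in the 12-16 band.
Grid: Level 12-16 × Category 4 = 37-46 months.

37-46 months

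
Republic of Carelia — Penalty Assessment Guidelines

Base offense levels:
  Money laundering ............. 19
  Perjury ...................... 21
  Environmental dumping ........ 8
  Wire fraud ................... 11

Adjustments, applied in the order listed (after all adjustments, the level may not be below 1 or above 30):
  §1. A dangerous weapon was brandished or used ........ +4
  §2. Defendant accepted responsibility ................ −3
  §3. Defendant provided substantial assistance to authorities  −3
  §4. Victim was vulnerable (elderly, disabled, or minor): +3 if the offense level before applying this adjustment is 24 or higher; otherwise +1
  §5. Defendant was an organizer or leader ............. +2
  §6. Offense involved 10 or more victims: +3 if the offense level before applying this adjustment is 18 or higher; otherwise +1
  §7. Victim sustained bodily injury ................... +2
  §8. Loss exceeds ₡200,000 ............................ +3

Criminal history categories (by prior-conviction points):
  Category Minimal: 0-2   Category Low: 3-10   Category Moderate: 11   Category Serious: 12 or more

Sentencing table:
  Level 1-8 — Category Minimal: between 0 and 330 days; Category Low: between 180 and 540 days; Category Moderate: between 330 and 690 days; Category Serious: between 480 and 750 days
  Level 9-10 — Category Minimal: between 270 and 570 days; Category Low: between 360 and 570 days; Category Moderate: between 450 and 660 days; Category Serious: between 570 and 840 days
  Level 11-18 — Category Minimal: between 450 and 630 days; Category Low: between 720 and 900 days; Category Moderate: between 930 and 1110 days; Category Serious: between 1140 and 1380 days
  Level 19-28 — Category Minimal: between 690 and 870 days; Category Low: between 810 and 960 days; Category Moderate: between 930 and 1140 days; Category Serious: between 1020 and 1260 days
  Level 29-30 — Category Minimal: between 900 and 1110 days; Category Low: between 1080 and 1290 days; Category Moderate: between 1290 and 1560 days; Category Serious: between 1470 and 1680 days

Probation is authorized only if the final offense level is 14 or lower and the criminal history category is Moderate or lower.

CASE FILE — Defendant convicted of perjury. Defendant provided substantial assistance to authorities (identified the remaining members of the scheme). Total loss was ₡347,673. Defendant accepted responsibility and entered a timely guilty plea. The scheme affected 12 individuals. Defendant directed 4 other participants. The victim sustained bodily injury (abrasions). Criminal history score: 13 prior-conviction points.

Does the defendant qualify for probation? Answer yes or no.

No

Base offense level for perjury: 21.
§2 applies: 21 − 3 = 18.
§3 applies: 18 − 3 = 15.
§4 does not apply.
§5 applies: 15 + 2 = 17.
§6 applies (level before this adjustment is 17 < 18, so +1): 17 + 1 = 18.
§7 applies: 18 + 2 = 20.
§8 applies: 20 + 3 = 23.
Final offense level: 23.
Criminal history: 13 prior points → Category Serious (12+).
Level 23 falls in the 19-28 band.
Grid: Level 19-28 × Category Serious = 1020-1260 days.
Probation check: level 23 > 14 and category Serious > Moderate → not eligible.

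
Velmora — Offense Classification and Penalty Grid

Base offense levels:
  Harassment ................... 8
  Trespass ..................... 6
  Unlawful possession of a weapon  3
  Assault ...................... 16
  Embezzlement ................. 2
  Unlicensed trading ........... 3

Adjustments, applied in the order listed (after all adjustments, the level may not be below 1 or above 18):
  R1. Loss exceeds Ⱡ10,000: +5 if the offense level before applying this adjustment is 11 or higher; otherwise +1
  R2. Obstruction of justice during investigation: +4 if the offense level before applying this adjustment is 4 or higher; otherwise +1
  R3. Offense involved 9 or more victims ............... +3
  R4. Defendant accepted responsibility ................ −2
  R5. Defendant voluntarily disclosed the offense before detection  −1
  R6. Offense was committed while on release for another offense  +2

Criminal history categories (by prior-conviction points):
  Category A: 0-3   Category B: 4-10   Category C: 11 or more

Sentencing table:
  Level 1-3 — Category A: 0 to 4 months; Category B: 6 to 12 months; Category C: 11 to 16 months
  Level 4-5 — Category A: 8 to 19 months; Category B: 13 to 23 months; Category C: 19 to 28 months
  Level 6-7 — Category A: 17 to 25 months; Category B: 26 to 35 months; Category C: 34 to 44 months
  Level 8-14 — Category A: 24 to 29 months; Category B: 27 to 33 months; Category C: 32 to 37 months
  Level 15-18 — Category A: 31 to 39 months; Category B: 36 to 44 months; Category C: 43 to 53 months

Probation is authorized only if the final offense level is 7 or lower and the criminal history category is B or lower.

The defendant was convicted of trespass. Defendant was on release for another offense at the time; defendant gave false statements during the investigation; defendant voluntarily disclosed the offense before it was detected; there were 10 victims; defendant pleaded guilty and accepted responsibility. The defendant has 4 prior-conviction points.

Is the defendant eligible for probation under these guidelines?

No

Base offense level for trespass: 6.
R1 does not apply.
R2 applies (level before this adjustment is 6 ≥ 4, so +4): 6 + 4 = 10.
R3 applies: 10 + 3 = 13.
R4 applies: 13 − 2 = 11.
R5 applies: 11 − 1 = 10.
R6 applies: 10 + 2 = 12.
Final offense level: 12.
Criminal history: 4 prior points → Category B (4-10).
Level 12 falls in the 8-14 band.
Grid: Level 8-14 × Category B = 27-33 months.
Probation check: level 12 > 7 and category B ≤ B → not eligible.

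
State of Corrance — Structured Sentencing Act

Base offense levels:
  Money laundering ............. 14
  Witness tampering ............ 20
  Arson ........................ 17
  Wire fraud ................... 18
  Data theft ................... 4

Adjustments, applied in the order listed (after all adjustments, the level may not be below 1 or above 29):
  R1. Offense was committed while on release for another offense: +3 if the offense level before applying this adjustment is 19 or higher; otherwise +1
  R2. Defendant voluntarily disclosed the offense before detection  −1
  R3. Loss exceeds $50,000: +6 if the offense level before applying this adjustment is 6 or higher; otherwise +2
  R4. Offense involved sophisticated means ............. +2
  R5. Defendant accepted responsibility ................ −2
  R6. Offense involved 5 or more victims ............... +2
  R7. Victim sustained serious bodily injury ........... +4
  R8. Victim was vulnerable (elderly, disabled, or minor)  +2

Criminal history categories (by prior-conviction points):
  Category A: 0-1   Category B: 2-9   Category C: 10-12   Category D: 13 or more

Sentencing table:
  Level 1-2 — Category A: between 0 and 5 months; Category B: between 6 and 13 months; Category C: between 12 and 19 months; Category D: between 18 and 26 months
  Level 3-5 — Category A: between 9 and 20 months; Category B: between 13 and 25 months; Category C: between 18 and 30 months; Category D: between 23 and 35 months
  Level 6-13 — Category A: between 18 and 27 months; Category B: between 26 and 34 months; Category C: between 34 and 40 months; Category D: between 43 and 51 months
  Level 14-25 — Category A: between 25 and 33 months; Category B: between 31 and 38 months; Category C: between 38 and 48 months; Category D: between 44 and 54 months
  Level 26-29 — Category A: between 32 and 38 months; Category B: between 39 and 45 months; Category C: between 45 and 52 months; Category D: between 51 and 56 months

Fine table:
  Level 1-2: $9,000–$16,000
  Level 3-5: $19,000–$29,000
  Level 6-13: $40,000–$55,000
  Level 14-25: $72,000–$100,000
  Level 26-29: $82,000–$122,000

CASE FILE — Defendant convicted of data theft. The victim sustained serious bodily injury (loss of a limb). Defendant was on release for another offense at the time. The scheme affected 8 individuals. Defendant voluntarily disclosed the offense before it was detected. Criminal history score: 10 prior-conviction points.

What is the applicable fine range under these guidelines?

$40,000–$55,000

Base offense level for data theft: 4.
R1 applies (level before this adjustment is 4 < 19, so +1): 4 + 1 = 5.
R2 applies: 5 − 1 = 4.
R4 does not apply.
R5 does not apply.
R6 applies: 4 + 2 = 6.
R7 applies: 6 + 4 = 10.
R8 does not apply.
Final offense level: 10.
Level 10 falls in the 6-13 band.
Fine table: Level 6-13 → $40,000–$55,000.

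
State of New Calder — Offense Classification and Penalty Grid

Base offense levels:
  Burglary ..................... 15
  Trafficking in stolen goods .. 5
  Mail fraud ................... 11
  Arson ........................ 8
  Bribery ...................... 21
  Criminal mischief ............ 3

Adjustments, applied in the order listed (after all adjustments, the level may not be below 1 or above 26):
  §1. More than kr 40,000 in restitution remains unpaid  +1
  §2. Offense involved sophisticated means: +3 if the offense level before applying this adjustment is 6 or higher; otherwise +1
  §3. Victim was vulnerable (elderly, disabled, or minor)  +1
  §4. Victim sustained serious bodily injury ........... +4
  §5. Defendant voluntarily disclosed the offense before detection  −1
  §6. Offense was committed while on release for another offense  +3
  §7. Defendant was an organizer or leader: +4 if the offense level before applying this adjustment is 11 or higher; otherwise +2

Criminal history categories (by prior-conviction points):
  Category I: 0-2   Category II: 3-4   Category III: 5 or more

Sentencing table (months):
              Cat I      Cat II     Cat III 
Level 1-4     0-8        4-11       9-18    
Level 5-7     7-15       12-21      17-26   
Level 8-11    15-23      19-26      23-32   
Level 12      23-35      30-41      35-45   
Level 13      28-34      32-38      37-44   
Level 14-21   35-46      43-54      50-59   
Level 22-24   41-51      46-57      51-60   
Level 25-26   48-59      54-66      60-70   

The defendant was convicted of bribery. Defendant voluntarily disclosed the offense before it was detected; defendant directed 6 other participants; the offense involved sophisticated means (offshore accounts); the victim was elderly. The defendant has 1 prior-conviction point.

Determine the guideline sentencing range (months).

Base offense level for bribery: 21.
§1 does not apply.
§2 applies (level before this adjustment is 21 ≥ 6, so +3): 21 + 3 = 24.
§3 applies: 24 + 1 = 25.
§5 applies: 25 − 1 = 24.
§6 does not apply.
§7 applies (level before this adjustment is 24 ≥ 11, so +4): 24 + 4 = 28.
Level 28 exceeds the maximum of 26; capped at 26.
Final offense level: 26.
Criminal history: 1 prior point → Category I (0-2).
Level 26 falls in the 25-26 band.
Grid: Level 25-26 × Category I = 48-59 months.

48-59 months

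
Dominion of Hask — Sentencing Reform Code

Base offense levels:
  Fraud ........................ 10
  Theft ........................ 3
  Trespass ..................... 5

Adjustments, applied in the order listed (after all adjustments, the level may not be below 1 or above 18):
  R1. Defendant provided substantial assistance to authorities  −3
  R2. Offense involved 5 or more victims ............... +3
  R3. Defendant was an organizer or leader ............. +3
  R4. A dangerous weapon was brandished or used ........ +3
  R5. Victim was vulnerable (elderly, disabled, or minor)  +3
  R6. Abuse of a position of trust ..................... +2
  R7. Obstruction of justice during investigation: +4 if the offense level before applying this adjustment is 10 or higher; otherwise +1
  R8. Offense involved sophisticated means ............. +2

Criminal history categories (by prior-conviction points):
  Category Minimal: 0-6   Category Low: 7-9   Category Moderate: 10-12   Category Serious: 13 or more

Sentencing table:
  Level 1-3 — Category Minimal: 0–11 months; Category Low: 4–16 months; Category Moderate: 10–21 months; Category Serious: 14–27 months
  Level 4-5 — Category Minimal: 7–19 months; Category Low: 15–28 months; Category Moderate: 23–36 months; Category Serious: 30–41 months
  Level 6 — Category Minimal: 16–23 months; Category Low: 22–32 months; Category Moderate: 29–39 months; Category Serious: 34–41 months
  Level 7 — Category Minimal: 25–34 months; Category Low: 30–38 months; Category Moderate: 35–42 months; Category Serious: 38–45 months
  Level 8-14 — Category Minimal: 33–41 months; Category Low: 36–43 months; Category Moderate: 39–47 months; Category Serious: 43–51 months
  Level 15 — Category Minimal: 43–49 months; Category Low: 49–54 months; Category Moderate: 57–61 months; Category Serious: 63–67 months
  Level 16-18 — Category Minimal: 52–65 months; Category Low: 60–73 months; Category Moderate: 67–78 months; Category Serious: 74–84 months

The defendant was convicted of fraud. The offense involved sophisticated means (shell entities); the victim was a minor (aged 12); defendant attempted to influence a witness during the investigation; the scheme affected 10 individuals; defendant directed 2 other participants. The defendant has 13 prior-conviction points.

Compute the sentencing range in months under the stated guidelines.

74-84 months

Base offense level for fraud: 10.
R2 applies: 10 + 3 = 13.
R3 applies: 13 + 3 = 16.
R5 applies: 16 + 3 = 19.
R7 applies (level before this adjustment is 19 ≥ 10, so +4): 19 + 4 = 23.
R8 applies: 23 + 2 = 25.
Level 25 exceeds the maximum of 18; capped at 18.
Final offense level: 18.
Criminal history: 13 prior points → Category Serious (13+).
Level 18 falls in the 16-18 band.
Grid: Level 16-18 × Category Serious = 74-84 months.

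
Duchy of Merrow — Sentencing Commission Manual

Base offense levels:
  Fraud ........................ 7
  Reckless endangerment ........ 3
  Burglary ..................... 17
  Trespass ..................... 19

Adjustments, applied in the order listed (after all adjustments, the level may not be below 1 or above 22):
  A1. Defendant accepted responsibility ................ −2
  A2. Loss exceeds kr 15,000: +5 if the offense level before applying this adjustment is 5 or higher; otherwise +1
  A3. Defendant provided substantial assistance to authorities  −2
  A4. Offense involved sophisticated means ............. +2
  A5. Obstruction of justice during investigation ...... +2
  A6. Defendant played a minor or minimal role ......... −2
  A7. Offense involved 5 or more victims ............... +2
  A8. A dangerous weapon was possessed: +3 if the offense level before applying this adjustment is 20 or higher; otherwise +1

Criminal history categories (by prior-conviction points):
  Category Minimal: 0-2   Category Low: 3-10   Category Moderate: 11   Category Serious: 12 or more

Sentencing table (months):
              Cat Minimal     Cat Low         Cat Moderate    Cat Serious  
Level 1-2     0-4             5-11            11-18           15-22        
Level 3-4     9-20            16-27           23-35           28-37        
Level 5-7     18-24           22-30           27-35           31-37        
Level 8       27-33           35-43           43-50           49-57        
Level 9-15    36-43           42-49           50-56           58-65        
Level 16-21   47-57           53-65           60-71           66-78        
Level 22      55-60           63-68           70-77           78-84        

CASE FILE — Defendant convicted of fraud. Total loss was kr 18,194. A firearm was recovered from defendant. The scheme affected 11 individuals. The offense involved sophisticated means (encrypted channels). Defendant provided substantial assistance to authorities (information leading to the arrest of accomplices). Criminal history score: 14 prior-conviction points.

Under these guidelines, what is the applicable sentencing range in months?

Base offense level for fraud: 7.
A2 applies (level before this adjustment is 7 ≥ 5, so +5): 7 + 5 = 12.
A3 applies: 12 − 2 = 10.
A4 applies: 10 + 2 = 12.
A5 does not apply.
A6 does not apply.
A7 applies: 12 + 2 = 14.
A8 applies (level before this adjustment is 14 < 20, so +1): 14 + 1 = 15.
Final offense level: 15.
Criminal history: 14 prior points → Category Serious (12+).
Level 15 falls in the 9-15 band.
Grid: Level 9-15 × Category Serious = 58-65 months.

58-65 months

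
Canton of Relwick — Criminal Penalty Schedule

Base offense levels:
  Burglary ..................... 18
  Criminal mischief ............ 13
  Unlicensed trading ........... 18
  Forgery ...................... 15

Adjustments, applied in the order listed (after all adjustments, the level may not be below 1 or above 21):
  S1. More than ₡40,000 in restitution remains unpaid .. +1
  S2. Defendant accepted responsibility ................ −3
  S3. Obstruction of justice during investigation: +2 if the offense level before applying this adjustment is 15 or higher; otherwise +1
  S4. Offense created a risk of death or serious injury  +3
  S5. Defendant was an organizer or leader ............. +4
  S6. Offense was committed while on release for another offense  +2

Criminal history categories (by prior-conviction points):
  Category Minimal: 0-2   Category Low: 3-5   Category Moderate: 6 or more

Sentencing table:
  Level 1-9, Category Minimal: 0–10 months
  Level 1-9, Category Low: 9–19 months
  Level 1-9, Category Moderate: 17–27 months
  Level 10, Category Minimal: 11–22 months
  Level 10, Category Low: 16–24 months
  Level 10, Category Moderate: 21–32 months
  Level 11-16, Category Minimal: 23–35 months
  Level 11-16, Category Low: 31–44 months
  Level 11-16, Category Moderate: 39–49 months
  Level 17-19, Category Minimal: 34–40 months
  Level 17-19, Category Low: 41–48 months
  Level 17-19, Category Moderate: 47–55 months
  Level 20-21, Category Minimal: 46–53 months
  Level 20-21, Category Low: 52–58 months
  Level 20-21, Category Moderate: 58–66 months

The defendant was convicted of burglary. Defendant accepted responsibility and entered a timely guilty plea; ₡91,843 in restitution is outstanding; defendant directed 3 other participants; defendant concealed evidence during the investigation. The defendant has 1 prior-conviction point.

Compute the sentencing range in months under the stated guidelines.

Base offense level for burglary: 18.
S1 applies: 18 + 1 = 19.
S2 applies: 19 − 3 = 16.
S3 applies (level before this adjustment is 16 ≥ 15, so +2): 16 + 2 = 18.
S4 does not apply.
S5 applies: 18 + 4 = 22.
Level 22 exceeds the maximum of 21; capped at 21.
Final offense level: 21.
Criminal history: 1 prior point → Category Minimal (0-2).
Level 21 falls in the 20-21 band.
Grid: Level 20-21 × Category Minimal = 46-53 months.

46-53 months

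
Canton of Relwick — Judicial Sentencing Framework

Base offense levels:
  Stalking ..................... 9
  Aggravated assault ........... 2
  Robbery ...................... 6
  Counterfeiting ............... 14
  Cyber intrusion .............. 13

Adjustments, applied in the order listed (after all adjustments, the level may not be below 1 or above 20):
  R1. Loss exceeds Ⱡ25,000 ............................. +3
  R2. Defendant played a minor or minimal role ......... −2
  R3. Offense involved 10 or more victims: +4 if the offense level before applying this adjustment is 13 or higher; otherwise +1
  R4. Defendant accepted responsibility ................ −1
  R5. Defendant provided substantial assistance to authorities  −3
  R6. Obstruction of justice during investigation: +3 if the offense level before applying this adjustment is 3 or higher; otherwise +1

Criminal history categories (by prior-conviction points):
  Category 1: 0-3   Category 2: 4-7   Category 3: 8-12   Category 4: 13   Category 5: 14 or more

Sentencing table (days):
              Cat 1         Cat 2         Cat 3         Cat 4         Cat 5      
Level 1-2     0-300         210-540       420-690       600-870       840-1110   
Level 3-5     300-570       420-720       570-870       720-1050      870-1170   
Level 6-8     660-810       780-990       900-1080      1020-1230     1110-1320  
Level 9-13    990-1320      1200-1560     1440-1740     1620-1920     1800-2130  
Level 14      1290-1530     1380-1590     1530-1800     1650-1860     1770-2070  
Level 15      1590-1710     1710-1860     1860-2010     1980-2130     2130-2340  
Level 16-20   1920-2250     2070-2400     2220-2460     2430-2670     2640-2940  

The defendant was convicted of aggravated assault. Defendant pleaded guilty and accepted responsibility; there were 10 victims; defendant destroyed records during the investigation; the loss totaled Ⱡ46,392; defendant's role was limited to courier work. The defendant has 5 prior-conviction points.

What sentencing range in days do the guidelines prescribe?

Base offense level for aggravated assault: 2.
R1 applies: 2 + 3 = 5.
R2 applies: 5 − 2 = 3.
R3 applies (level before this adjustment is 3 < 13, so +1): 3 + 1 = 4.
R4 applies: 4 − 1 = 3.
R6 applies (level before this adjustment is 3 ≥ 3, so +3): 3 + 3 = 6.
Final offense level: 6.
Criminal history: 5 prior points → Category 2 (4-7).
Level 6 falls in the 6-8 band.
Grid: Level 6-8 × Category 2 = 780-990 days.

780-990 days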